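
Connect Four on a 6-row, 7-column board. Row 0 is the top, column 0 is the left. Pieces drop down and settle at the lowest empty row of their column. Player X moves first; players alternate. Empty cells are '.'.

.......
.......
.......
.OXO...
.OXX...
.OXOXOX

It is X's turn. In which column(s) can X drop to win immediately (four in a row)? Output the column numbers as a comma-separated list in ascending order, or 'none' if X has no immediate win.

col 0: drop X → no win
col 1: drop X → WIN!
col 2: drop X → WIN!
col 3: drop X → no win
col 4: drop X → no win
col 5: drop X → no win
col 6: drop X → no win

Answer: 1,2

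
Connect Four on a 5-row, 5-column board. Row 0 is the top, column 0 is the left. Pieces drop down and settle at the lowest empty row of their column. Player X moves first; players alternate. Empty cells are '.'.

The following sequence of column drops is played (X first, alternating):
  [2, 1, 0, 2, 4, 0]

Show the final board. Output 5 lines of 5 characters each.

Move 1: X drops in col 2, lands at row 4
Move 2: O drops in col 1, lands at row 4
Move 3: X drops in col 0, lands at row 4
Move 4: O drops in col 2, lands at row 3
Move 5: X drops in col 4, lands at row 4
Move 6: O drops in col 0, lands at row 3

Answer: .....
.....
.....
O.O..
XOX.X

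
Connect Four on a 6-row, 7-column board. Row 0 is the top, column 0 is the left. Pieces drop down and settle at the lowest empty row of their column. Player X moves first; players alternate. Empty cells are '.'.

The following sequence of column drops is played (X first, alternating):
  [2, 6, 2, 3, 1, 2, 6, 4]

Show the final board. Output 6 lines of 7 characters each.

Move 1: X drops in col 2, lands at row 5
Move 2: O drops in col 6, lands at row 5
Move 3: X drops in col 2, lands at row 4
Move 4: O drops in col 3, lands at row 5
Move 5: X drops in col 1, lands at row 5
Move 6: O drops in col 2, lands at row 3
Move 7: X drops in col 6, lands at row 4
Move 8: O drops in col 4, lands at row 5

Answer: .......
.......
.......
..O....
..X...X
.XXOO.O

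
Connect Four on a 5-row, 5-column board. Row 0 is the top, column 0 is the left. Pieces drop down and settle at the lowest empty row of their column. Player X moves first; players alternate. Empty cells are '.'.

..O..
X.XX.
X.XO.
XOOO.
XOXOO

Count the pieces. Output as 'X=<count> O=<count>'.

X=8 O=8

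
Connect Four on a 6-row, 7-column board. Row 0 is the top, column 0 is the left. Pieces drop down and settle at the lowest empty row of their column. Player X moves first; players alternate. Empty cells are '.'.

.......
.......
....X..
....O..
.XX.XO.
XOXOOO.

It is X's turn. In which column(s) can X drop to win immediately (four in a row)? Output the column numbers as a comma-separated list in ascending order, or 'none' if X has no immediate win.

col 0: drop X → no win
col 1: drop X → no win
col 2: drop X → no win
col 3: drop X → WIN!
col 4: drop X → no win
col 5: drop X → no win
col 6: drop X → no win

Answer: 3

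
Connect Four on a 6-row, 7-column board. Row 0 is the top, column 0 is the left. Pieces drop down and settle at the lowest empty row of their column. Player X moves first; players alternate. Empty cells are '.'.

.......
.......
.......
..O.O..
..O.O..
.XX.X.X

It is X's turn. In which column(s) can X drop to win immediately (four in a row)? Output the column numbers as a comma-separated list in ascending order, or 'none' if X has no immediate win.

col 0: drop X → no win
col 1: drop X → no win
col 2: drop X → no win
col 3: drop X → WIN!
col 4: drop X → no win
col 5: drop X → no win
col 6: drop X → no win

Answer: 3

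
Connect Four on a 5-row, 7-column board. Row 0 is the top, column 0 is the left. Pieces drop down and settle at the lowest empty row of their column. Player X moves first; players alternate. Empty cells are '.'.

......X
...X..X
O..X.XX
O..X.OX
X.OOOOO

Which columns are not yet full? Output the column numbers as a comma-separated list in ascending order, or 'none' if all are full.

Answer: 0,1,2,3,4,5

Derivation:
col 0: top cell = '.' → open
col 1: top cell = '.' → open
col 2: top cell = '.' → open
col 3: top cell = '.' → open
col 4: top cell = '.' → open
col 5: top cell = '.' → open
col 6: top cell = 'X' → FULL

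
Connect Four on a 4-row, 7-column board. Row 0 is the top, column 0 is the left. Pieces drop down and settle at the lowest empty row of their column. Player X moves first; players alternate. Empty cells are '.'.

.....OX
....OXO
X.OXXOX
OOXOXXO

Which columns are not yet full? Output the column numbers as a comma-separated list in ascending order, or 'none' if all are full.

col 0: top cell = '.' → open
col 1: top cell = '.' → open
col 2: top cell = '.' → open
col 3: top cell = '.' → open
col 4: top cell = '.' → open
col 5: top cell = 'O' → FULL
col 6: top cell = 'X' → FULL

Answer: 0,1,2,3,4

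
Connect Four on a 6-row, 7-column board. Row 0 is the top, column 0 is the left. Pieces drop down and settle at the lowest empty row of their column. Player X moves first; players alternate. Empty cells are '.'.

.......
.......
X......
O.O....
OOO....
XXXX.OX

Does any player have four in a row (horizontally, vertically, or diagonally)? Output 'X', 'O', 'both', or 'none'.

X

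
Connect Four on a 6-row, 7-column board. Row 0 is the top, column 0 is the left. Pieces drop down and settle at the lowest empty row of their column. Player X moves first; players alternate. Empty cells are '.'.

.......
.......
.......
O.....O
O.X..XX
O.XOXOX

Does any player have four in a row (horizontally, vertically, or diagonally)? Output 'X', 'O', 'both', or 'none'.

none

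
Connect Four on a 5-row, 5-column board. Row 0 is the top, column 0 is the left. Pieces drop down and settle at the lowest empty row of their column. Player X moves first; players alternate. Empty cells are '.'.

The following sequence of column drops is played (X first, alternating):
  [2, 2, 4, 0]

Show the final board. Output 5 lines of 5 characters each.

Answer: .....
.....
.....
..O..
O.X.X

Derivation:
Move 1: X drops in col 2, lands at row 4
Move 2: O drops in col 2, lands at row 3
Move 3: X drops in col 4, lands at row 4
Move 4: O drops in col 0, lands at row 4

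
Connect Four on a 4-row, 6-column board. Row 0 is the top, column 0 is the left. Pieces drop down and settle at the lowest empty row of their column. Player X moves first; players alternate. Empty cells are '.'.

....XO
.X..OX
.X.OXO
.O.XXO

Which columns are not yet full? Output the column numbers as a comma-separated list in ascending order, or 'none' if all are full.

Answer: 0,1,2,3

Derivation:
col 0: top cell = '.' → open
col 1: top cell = '.' → open
col 2: top cell = '.' → open
col 3: top cell = '.' → open
col 4: top cell = 'X' → FULL
col 5: top cell = 'O' → FULL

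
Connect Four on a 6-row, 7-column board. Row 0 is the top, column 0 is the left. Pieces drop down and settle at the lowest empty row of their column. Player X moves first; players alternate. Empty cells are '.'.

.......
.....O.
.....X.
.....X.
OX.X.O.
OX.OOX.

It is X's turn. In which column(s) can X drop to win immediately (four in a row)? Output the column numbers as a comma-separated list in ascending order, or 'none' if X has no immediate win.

col 0: drop X → no win
col 1: drop X → no win
col 2: drop X → no win
col 3: drop X → no win
col 4: drop X → no win
col 5: drop X → no win
col 6: drop X → no win

Answer: none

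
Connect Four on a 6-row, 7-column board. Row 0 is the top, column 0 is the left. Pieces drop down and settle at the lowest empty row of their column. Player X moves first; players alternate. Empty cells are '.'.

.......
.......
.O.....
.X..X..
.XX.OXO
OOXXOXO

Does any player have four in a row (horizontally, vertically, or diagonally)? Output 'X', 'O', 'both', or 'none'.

none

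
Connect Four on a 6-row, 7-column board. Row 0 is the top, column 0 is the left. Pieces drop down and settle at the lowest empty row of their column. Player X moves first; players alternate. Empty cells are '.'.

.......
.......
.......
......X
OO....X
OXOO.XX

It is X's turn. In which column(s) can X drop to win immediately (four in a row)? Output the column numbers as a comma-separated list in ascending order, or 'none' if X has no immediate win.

Answer: 6

Derivation:
col 0: drop X → no win
col 1: drop X → no win
col 2: drop X → no win
col 3: drop X → no win
col 4: drop X → no win
col 5: drop X → no win
col 6: drop X → WIN!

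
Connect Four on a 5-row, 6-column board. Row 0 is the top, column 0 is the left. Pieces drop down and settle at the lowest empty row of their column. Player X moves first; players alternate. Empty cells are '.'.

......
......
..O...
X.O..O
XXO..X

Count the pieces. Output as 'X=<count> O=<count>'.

X=4 O=4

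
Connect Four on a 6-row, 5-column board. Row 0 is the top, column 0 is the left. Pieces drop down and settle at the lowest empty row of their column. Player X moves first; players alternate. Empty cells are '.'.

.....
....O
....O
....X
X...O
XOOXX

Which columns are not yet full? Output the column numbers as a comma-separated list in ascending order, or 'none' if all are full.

Answer: 0,1,2,3,4

Derivation:
col 0: top cell = '.' → open
col 1: top cell = '.' → open
col 2: top cell = '.' → open
col 3: top cell = '.' → open
col 4: top cell = '.' → open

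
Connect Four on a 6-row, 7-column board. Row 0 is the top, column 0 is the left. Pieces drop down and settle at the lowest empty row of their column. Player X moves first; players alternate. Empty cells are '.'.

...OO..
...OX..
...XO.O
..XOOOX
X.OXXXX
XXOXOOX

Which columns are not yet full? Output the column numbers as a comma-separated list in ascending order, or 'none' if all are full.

Answer: 0,1,2,5,6

Derivation:
col 0: top cell = '.' → open
col 1: top cell = '.' → open
col 2: top cell = '.' → open
col 3: top cell = 'O' → FULL
col 4: top cell = 'O' → FULL
col 5: top cell = '.' → open
col 6: top cell = '.' → open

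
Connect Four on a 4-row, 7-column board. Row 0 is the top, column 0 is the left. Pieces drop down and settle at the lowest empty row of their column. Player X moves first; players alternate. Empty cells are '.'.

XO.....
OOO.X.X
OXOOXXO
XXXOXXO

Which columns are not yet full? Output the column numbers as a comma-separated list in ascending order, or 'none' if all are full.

col 0: top cell = 'X' → FULL
col 1: top cell = 'O' → FULL
col 2: top cell = '.' → open
col 3: top cell = '.' → open
col 4: top cell = '.' → open
col 5: top cell = '.' → open
col 6: top cell = '.' → open

Answer: 2,3,4,5,6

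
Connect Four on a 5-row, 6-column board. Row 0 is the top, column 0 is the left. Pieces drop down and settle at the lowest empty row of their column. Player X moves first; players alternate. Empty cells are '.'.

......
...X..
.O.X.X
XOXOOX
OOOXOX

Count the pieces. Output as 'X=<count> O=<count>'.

X=8 O=8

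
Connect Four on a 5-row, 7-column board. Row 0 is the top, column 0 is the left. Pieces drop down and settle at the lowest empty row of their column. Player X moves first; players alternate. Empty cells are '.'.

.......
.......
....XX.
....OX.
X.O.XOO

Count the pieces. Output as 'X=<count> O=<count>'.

X=5 O=4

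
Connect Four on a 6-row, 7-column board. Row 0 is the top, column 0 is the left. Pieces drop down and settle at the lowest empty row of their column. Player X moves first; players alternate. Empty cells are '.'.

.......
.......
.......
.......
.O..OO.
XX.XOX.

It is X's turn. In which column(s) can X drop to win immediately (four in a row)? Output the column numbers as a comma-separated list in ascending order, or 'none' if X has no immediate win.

col 0: drop X → no win
col 1: drop X → no win
col 2: drop X → WIN!
col 3: drop X → no win
col 4: drop X → no win
col 5: drop X → no win
col 6: drop X → no win

Answer: 2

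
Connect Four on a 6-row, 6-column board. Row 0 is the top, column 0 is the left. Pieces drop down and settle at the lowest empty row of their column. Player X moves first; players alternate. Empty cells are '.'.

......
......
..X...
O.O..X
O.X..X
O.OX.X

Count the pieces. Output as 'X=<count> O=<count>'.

X=6 O=5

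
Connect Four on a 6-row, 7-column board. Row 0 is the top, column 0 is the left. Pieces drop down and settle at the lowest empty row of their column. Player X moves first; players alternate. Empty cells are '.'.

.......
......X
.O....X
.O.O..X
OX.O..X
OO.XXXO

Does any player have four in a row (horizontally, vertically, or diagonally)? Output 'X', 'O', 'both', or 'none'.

X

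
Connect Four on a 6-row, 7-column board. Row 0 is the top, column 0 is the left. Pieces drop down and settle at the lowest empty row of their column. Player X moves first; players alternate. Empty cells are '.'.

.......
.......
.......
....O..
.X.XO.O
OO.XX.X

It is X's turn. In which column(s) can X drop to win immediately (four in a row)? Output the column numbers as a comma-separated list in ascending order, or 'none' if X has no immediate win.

Answer: 5

Derivation:
col 0: drop X → no win
col 1: drop X → no win
col 2: drop X → no win
col 3: drop X → no win
col 4: drop X → no win
col 5: drop X → WIN!
col 6: drop X → no win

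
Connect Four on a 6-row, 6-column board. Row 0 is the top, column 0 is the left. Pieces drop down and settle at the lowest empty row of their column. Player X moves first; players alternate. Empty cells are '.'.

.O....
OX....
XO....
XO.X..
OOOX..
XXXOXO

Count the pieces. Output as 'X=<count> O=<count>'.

X=9 O=9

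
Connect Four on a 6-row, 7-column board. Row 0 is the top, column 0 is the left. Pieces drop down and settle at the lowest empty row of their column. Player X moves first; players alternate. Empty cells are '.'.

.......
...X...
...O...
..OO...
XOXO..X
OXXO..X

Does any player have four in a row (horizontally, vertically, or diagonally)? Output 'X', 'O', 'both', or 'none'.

O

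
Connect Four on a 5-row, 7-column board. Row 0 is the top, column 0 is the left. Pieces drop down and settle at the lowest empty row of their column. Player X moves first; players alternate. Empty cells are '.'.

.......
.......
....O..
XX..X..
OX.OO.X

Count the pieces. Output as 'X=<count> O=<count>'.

X=5 O=4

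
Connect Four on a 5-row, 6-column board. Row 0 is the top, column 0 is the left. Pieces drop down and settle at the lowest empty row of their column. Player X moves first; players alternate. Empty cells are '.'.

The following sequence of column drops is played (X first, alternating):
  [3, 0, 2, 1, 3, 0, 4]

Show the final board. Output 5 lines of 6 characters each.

Move 1: X drops in col 3, lands at row 4
Move 2: O drops in col 0, lands at row 4
Move 3: X drops in col 2, lands at row 4
Move 4: O drops in col 1, lands at row 4
Move 5: X drops in col 3, lands at row 3
Move 6: O drops in col 0, lands at row 3
Move 7: X drops in col 4, lands at row 4

Answer: ......
......
......
O..X..
OOXXX.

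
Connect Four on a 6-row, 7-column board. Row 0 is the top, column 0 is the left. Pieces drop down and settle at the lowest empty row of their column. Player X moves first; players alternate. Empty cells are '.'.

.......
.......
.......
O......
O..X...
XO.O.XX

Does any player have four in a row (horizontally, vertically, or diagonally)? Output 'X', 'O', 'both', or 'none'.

none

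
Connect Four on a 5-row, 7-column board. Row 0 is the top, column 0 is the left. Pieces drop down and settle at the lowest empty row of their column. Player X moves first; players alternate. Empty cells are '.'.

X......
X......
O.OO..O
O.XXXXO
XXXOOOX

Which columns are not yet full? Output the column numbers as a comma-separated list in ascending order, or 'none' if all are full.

col 0: top cell = 'X' → FULL
col 1: top cell = '.' → open
col 2: top cell = '.' → open
col 3: top cell = '.' → open
col 4: top cell = '.' → open
col 5: top cell = '.' → open
col 6: top cell = '.' → open

Answer: 1,2,3,4,5,6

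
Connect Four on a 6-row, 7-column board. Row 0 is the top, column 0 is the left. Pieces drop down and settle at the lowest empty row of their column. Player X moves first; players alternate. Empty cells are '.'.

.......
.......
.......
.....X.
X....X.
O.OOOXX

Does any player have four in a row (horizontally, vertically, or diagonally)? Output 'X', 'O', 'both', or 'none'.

none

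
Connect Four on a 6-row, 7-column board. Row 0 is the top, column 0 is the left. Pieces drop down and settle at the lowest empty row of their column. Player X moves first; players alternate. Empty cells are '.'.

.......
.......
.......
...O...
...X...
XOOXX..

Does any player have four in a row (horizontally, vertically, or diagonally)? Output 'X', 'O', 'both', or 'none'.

none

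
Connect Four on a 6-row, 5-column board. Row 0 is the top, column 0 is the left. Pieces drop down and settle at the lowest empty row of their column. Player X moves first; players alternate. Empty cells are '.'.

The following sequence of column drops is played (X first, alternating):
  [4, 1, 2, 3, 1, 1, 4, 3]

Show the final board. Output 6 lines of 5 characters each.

Move 1: X drops in col 4, lands at row 5
Move 2: O drops in col 1, lands at row 5
Move 3: X drops in col 2, lands at row 5
Move 4: O drops in col 3, lands at row 5
Move 5: X drops in col 1, lands at row 4
Move 6: O drops in col 1, lands at row 3
Move 7: X drops in col 4, lands at row 4
Move 8: O drops in col 3, lands at row 4

Answer: .....
.....
.....
.O...
.X.OX
.OXOX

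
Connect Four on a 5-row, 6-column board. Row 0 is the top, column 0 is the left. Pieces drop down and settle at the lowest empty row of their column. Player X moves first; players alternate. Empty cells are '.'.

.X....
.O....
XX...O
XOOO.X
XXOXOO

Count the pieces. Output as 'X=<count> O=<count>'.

X=8 O=8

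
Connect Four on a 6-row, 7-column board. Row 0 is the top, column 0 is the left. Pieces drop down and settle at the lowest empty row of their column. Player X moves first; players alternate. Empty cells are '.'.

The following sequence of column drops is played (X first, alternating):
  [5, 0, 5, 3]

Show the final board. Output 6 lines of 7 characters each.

Move 1: X drops in col 5, lands at row 5
Move 2: O drops in col 0, lands at row 5
Move 3: X drops in col 5, lands at row 4
Move 4: O drops in col 3, lands at row 5

Answer: .......
.......
.......
.......
.....X.
O..O.X.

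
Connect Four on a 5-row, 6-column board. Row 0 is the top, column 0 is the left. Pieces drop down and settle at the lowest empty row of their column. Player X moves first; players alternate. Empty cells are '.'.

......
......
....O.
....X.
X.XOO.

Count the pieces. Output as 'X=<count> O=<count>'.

X=3 O=3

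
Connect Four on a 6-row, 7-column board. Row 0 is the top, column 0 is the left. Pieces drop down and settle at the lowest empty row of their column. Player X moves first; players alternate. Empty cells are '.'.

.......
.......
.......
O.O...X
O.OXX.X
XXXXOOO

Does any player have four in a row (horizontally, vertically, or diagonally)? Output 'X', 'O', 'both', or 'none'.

X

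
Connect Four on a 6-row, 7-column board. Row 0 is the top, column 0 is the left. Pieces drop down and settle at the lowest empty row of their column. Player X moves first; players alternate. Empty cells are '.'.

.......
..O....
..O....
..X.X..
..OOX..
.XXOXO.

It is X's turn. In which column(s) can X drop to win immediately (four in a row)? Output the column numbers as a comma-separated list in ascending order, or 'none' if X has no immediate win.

Answer: 4

Derivation:
col 0: drop X → no win
col 1: drop X → no win
col 2: drop X → no win
col 3: drop X → no win
col 4: drop X → WIN!
col 5: drop X → no win
col 6: drop X → no win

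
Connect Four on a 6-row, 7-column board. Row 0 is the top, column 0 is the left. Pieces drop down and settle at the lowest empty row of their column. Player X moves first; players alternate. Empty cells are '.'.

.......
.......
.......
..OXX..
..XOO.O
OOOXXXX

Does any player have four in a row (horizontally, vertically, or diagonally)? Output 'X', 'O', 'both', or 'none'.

X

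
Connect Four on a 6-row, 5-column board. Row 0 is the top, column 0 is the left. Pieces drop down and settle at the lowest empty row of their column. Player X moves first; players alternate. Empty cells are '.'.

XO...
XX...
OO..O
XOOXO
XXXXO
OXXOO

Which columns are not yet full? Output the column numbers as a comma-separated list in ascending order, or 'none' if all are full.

Answer: 2,3,4

Derivation:
col 0: top cell = 'X' → FULL
col 1: top cell = 'O' → FULL
col 2: top cell = '.' → open
col 3: top cell = '.' → open
col 4: top cell = '.' → open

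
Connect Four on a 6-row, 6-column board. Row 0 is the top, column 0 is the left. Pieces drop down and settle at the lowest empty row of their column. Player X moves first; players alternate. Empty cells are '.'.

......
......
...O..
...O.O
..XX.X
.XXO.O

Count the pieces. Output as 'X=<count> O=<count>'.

X=5 O=5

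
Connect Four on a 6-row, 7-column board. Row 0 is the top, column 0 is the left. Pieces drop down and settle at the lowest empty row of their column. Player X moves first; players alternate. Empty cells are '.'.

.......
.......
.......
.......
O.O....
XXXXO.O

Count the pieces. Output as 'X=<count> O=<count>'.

X=4 O=4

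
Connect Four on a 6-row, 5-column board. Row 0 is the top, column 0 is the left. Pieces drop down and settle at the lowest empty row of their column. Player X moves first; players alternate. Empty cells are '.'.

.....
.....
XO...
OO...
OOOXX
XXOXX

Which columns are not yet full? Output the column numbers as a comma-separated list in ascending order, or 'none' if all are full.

col 0: top cell = '.' → open
col 1: top cell = '.' → open
col 2: top cell = '.' → open
col 3: top cell = '.' → open
col 4: top cell = '.' → open

Answer: 0,1,2,3,4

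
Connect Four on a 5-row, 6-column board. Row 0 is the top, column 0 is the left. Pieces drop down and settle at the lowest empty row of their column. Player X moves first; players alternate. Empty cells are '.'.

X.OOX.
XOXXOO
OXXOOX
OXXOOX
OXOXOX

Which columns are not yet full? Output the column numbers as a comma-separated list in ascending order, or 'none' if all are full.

col 0: top cell = 'X' → FULL
col 1: top cell = '.' → open
col 2: top cell = 'O' → FULL
col 3: top cell = 'O' → FULL
col 4: top cell = 'X' → FULL
col 5: top cell = '.' → open

Answer: 1,5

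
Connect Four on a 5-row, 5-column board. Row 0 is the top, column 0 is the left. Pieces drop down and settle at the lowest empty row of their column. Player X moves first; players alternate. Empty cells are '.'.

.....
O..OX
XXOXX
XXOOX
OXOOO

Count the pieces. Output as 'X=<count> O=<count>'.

X=9 O=9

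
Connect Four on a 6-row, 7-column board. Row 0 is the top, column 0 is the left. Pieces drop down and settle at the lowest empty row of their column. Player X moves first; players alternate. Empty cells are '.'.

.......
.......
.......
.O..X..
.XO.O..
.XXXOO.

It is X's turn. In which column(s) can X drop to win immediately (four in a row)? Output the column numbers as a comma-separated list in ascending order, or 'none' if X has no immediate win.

Answer: 0

Derivation:
col 0: drop X → WIN!
col 1: drop X → no win
col 2: drop X → no win
col 3: drop X → no win
col 4: drop X → no win
col 5: drop X → no win
col 6: drop X → no win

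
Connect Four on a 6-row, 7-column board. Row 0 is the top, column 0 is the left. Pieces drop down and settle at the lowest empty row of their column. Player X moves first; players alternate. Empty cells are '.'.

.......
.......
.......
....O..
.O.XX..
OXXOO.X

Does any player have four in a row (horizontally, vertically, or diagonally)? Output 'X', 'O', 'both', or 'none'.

none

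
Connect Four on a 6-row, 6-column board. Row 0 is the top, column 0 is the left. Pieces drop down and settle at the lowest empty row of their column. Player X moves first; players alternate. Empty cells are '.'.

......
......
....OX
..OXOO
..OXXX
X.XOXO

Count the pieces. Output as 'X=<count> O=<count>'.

X=8 O=7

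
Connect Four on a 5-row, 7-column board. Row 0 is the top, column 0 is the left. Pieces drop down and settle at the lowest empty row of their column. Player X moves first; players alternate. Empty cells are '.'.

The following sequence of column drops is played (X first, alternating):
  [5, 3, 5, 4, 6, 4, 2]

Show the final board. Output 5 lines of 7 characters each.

Move 1: X drops in col 5, lands at row 4
Move 2: O drops in col 3, lands at row 4
Move 3: X drops in col 5, lands at row 3
Move 4: O drops in col 4, lands at row 4
Move 5: X drops in col 6, lands at row 4
Move 6: O drops in col 4, lands at row 3
Move 7: X drops in col 2, lands at row 4

Answer: .......
.......
.......
....OX.
..XOOXX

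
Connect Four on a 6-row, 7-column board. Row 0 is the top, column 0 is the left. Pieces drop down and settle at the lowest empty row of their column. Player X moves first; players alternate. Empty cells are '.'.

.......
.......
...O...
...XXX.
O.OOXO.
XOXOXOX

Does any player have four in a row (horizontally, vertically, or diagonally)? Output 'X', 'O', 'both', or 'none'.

none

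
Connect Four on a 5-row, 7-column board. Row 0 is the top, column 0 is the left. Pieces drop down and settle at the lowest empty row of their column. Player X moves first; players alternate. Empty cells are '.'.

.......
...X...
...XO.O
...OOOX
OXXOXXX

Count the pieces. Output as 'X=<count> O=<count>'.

X=8 O=7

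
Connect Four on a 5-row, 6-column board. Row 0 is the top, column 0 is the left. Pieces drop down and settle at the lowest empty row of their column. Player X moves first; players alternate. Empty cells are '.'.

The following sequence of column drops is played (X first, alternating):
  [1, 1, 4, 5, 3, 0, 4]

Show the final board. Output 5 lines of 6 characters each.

Answer: ......
......
......
.O..X.
OX.XXO

Derivation:
Move 1: X drops in col 1, lands at row 4
Move 2: O drops in col 1, lands at row 3
Move 3: X drops in col 4, lands at row 4
Move 4: O drops in col 5, lands at row 4
Move 5: X drops in col 3, lands at row 4
Move 6: O drops in col 0, lands at row 4
Move 7: X drops in col 4, lands at row 3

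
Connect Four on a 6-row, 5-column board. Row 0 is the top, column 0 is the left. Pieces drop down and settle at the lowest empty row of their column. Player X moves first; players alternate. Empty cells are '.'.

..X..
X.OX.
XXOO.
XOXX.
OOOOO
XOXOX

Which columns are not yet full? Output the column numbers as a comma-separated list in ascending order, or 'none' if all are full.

col 0: top cell = '.' → open
col 1: top cell = '.' → open
col 2: top cell = 'X' → FULL
col 3: top cell = '.' → open
col 4: top cell = '.' → open

Answer: 0,1,3,4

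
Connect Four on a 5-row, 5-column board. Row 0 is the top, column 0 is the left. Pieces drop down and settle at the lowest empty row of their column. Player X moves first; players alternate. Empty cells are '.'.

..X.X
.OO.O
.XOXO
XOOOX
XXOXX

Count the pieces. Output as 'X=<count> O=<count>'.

X=10 O=9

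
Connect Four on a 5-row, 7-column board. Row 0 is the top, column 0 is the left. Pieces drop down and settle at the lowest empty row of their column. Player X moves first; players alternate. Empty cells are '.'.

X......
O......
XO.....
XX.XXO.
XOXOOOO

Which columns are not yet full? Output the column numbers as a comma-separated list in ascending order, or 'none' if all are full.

Answer: 1,2,3,4,5,6

Derivation:
col 0: top cell = 'X' → FULL
col 1: top cell = '.' → open
col 2: top cell = '.' → open
col 3: top cell = '.' → open
col 4: top cell = '.' → open
col 5: top cell = '.' → open
col 6: top cell = '.' → open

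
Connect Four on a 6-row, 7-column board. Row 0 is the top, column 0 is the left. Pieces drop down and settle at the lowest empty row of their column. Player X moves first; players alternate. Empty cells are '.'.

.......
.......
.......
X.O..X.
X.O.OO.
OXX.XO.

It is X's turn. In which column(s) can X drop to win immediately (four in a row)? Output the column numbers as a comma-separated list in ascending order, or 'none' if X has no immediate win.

col 0: drop X → no win
col 1: drop X → no win
col 2: drop X → no win
col 3: drop X → WIN!
col 4: drop X → no win
col 5: drop X → no win
col 6: drop X → no win

Answer: 3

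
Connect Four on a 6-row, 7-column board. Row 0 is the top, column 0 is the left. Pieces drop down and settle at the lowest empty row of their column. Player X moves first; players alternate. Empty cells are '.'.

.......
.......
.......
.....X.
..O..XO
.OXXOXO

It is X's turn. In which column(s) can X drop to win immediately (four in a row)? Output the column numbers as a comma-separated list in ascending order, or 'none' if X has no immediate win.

col 0: drop X → no win
col 1: drop X → no win
col 2: drop X → no win
col 3: drop X → no win
col 4: drop X → no win
col 5: drop X → WIN!
col 6: drop X → no win

Answer: 5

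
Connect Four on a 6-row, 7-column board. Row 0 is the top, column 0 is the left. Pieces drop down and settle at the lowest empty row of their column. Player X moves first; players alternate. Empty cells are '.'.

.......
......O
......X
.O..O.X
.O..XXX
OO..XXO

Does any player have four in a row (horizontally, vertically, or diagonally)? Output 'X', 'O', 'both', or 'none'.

none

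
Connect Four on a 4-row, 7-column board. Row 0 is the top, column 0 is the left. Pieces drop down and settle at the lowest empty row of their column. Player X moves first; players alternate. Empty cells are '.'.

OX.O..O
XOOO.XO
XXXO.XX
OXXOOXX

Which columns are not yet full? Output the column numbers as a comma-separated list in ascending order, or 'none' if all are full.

col 0: top cell = 'O' → FULL
col 1: top cell = 'X' → FULL
col 2: top cell = '.' → open
col 3: top cell = 'O' → FULL
col 4: top cell = '.' → open
col 5: top cell = '.' → open
col 6: top cell = 'O' → FULL

Answer: 2,4,5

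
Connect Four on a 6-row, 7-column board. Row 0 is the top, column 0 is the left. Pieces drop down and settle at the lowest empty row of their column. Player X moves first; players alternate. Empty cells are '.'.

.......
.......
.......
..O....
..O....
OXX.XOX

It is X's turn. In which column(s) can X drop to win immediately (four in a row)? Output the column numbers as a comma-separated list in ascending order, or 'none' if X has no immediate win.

Answer: 3

Derivation:
col 0: drop X → no win
col 1: drop X → no win
col 2: drop X → no win
col 3: drop X → WIN!
col 4: drop X → no win
col 5: drop X → no win
col 6: drop X → no win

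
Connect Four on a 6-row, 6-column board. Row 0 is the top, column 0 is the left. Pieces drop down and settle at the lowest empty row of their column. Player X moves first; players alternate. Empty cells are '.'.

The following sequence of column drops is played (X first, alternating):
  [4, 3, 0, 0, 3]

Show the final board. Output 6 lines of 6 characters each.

Answer: ......
......
......
......
O..X..
X..OX.

Derivation:
Move 1: X drops in col 4, lands at row 5
Move 2: O drops in col 3, lands at row 5
Move 3: X drops in col 0, lands at row 5
Move 4: O drops in col 0, lands at row 4
Move 5: X drops in col 3, lands at row 4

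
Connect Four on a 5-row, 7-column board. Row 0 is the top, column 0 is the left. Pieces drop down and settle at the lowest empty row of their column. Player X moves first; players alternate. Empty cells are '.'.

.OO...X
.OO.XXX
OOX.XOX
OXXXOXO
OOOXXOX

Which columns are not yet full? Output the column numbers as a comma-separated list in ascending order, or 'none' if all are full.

Answer: 0,3,4,5

Derivation:
col 0: top cell = '.' → open
col 1: top cell = 'O' → FULL
col 2: top cell = 'O' → FULL
col 3: top cell = '.' → open
col 4: top cell = '.' → open
col 5: top cell = '.' → open
col 6: top cell = 'X' → FULL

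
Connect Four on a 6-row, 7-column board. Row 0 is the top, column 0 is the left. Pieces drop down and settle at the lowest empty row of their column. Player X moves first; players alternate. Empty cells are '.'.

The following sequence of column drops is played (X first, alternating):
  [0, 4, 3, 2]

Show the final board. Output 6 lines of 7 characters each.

Move 1: X drops in col 0, lands at row 5
Move 2: O drops in col 4, lands at row 5
Move 3: X drops in col 3, lands at row 5
Move 4: O drops in col 2, lands at row 5

Answer: .......
.......
.......
.......
.......
X.OXO..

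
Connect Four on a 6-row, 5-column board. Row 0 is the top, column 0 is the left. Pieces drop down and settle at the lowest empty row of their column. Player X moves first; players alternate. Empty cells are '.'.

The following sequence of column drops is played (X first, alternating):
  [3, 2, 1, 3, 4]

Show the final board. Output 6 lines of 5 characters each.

Answer: .....
.....
.....
.....
...O.
.XOXX

Derivation:
Move 1: X drops in col 3, lands at row 5
Move 2: O drops in col 2, lands at row 5
Move 3: X drops in col 1, lands at row 5
Move 4: O drops in col 3, lands at row 4
Move 5: X drops in col 4, lands at row 5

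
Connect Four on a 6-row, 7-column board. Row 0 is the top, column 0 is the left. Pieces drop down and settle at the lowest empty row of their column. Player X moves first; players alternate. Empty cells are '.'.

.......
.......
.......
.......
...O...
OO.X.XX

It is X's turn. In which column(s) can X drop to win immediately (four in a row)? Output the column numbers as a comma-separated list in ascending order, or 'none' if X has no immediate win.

Answer: 4

Derivation:
col 0: drop X → no win
col 1: drop X → no win
col 2: drop X → no win
col 3: drop X → no win
col 4: drop X → WIN!
col 5: drop X → no win
col 6: drop X → no win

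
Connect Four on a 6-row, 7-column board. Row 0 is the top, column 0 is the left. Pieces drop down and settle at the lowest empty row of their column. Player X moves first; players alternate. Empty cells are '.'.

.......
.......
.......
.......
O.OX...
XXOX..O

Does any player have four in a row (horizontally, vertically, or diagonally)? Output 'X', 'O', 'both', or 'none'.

none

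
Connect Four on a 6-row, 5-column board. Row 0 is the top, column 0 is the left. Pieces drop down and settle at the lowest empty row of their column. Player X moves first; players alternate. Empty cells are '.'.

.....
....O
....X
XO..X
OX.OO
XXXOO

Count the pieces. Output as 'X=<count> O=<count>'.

X=7 O=7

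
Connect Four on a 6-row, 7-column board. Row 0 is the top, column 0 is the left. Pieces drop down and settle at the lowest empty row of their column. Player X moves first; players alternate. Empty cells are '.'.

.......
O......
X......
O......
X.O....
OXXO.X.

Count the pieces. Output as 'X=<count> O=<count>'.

X=5 O=5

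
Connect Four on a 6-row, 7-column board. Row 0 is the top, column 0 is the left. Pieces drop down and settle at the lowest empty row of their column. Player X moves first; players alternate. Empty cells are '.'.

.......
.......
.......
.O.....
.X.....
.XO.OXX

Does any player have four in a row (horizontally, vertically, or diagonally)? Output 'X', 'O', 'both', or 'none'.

none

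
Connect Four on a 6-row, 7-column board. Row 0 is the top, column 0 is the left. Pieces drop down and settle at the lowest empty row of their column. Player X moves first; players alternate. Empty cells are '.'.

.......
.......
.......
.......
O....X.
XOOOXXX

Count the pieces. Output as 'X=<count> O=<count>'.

X=5 O=4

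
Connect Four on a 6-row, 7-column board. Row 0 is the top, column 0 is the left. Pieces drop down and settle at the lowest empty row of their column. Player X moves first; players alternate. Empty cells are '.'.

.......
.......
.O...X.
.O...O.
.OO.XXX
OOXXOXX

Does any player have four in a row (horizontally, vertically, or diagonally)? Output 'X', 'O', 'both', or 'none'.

O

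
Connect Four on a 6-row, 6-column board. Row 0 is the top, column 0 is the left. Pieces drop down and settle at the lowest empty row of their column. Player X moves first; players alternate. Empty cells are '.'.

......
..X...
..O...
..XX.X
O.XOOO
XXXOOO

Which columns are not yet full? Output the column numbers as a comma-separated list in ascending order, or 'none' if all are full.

col 0: top cell = '.' → open
col 1: top cell = '.' → open
col 2: top cell = '.' → open
col 3: top cell = '.' → open
col 4: top cell = '.' → open
col 5: top cell = '.' → open

Answer: 0,1,2,3,4,5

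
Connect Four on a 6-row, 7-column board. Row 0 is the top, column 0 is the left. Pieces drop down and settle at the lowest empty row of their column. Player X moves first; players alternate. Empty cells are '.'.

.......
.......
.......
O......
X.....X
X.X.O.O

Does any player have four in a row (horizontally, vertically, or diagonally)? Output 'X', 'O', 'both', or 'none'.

none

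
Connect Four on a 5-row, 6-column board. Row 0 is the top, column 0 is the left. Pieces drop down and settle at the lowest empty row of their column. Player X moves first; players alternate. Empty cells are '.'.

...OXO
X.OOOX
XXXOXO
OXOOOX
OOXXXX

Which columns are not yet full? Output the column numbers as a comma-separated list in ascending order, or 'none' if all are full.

Answer: 0,1,2

Derivation:
col 0: top cell = '.' → open
col 1: top cell = '.' → open
col 2: top cell = '.' → open
col 3: top cell = 'O' → FULL
col 4: top cell = 'X' → FULL
col 5: top cell = 'O' → FULL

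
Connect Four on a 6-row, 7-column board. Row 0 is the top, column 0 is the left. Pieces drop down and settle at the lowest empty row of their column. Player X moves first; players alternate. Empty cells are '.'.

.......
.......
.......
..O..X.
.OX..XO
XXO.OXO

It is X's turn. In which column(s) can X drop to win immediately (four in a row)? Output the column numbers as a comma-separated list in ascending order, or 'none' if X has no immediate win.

col 0: drop X → no win
col 1: drop X → no win
col 2: drop X → no win
col 3: drop X → no win
col 4: drop X → no win
col 5: drop X → WIN!
col 6: drop X → no win

Answer: 5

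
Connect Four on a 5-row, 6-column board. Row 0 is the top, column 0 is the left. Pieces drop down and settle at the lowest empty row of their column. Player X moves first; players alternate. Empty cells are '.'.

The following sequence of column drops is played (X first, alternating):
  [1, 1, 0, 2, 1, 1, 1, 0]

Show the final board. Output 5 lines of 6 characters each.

Move 1: X drops in col 1, lands at row 4
Move 2: O drops in col 1, lands at row 3
Move 3: X drops in col 0, lands at row 4
Move 4: O drops in col 2, lands at row 4
Move 5: X drops in col 1, lands at row 2
Move 6: O drops in col 1, lands at row 1
Move 7: X drops in col 1, lands at row 0
Move 8: O drops in col 0, lands at row 3

Answer: .X....
.O....
.X....
OO....
XXO...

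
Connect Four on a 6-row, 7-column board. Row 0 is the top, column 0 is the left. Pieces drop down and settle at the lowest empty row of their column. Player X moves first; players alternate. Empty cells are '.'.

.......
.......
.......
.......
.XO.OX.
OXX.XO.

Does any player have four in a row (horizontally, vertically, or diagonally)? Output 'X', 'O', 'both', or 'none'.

none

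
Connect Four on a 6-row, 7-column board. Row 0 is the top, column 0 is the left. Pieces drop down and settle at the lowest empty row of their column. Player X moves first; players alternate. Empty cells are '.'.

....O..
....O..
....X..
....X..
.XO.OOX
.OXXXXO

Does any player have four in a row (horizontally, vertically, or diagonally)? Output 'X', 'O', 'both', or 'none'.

X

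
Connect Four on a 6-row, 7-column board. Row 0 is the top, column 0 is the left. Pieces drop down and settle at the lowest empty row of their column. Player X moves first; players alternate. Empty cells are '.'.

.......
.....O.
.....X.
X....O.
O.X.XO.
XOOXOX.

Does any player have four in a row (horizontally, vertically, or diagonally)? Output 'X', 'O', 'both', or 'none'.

none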